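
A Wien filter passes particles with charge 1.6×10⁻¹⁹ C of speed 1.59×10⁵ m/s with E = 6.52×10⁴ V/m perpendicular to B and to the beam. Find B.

B = 0.410 T

Balance of forces in the selector: qE = qvB ⇒ B = E/v.
B = 6.52×10⁴/1.59×10⁵ = 0.410 T.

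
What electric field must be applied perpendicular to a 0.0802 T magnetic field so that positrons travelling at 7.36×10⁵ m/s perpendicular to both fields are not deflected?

For straight-line motion qE = qvB, so E = vB.
E = 7.36×10⁵ × 0.0802 = 5.90×10⁴ V/m.

E = 5.90×10⁴ V/m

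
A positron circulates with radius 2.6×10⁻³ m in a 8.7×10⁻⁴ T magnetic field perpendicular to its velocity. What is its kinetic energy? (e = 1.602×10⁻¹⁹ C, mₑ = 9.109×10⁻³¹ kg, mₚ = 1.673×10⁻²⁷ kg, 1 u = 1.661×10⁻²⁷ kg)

v = |q|Br/m, then KE = ½mv² = (qBr)²/(2m).
v = (1.602×10⁻¹⁹)(8.7×10⁻⁴)(2.6×10⁻³)/9.109×10⁻³¹ ≈ 3.978×10⁵ m/s.
KE = ½(9.109×10⁻³¹)(3.978×10⁵)² ≈ 7.2×10⁻²⁰ J = 0.45 eV.

KE ≈ 0.45 eV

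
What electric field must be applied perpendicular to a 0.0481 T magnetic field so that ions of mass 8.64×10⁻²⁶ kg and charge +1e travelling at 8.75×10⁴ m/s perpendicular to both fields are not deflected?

For straight-line motion qE = qvB, so E = vB.
E = 8.75×10⁴ × 0.0481 = 4210 V/m.

E = 4210 V/m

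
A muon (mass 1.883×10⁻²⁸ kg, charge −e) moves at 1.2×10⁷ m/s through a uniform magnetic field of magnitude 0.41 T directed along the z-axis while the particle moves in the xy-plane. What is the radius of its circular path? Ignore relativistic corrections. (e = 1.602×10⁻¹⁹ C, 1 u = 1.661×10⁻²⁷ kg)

The magnetic force provides the centripetal force: |q|vB = mv²/r.
r = mv/(|q|B) = (1.883×10⁻²⁸)(1.2×10⁷)/((1.602×10⁻¹⁹)(0.41)) ≈ 0.034 m.

r ≈ 0.034 m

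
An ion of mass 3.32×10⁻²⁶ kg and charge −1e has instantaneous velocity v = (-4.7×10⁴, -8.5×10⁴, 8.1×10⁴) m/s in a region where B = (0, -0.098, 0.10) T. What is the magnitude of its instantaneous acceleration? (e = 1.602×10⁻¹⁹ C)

|a| ≈ 3.19×10¹⁰ m/s²

v×B = (-562, 4700, 4610) N/C.
F = q v×B = (−1.602×10⁻¹⁹ C)·(-562, 4700, 4610) = (9.00×10⁻¹⁷, -7.53×10⁻¹⁶, -7.38×10⁻¹⁶) N.
|a| = |F|/m = 1.058×10⁻¹⁵/3.32×10⁻²⁶ ≈ 3.19×10¹⁰ m/s².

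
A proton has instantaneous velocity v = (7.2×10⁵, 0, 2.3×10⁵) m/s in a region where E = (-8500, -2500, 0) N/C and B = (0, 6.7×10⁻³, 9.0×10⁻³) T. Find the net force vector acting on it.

F ≈ (-1.61×10⁻¹⁵, -1.44×10⁻¹⁵, 7.73×10⁻¹⁶) N

v×B = (-1540, -6480, 4820) N/C.
E + v×B = (-1.00×10⁴, -8980, 4820) N/C.
F = q(E + v×B) = (1.602×10⁻¹⁹ C)·(-1.00×10⁴, -8980, 4820) = (-1.61×10⁻¹⁵, -1.44×10⁻¹⁵, 7.73×10⁻¹⁶) N.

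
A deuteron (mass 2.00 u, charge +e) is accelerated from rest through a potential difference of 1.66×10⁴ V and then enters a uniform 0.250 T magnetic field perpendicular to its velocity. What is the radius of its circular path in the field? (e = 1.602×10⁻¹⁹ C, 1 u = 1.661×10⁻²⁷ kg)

Acceleration: |q|V = ½mv² ⇒ v = √(2|q|V/m) = √(2·1.602×10⁻¹⁹·1.66×10⁴/3.322×10⁻²⁷) ≈ 1.265×10⁶ m/s.
In the field: r = mv/(|q|B) = (3.322×10⁻²⁷)(1.265×10⁶)/((1.602×10⁻¹⁹)(0.250)) ≈ 0.105 m.

r ≈ 0.105 m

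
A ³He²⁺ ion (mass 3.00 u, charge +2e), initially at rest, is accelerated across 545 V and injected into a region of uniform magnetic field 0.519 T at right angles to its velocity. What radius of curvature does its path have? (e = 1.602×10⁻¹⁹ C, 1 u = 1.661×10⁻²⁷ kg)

r ≈ 7.93×10⁻³ m

Acceleration: |q|V = ½mv² ⇒ v = √(2|q|V/m) = √(2·3.204×10⁻¹⁹·545/4.983×10⁻²⁷) ≈ 2.647×10⁵ m/s.
In the field: r = mv/(|q|B) = (4.983×10⁻²⁷)(2.647×10⁵)/((3.204×10⁻¹⁹)(0.519)) ≈ 7.93×10⁻³ m.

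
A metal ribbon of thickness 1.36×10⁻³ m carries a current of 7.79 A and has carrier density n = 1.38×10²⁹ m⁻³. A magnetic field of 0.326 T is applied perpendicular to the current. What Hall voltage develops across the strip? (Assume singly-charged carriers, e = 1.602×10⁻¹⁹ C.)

V_H = IB/(n e t).
V_H = (7.79)(0.326)/((1.38×10²⁹)(1.602×10⁻¹⁹)(1.36×10⁻³)) ≈ 8.45×10⁻⁸ V.

V_H ≈ 8.45×10⁻⁸ V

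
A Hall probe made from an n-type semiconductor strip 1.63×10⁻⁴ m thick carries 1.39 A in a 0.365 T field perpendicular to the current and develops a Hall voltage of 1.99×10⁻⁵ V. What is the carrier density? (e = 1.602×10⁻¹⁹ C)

n ≈ 9.76×10²⁶ m⁻³

From V_H = IB/(n e t), n = IB/(V_H e t).
n = (1.39)(0.365)/((1.99×10⁻⁵)(1.602×10⁻¹⁹)(1.63×10⁻⁴)) ≈ 9.76×10²⁶ m⁻³.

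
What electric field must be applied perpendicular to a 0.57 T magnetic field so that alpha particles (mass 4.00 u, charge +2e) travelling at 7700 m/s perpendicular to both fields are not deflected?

E = 4400 V/m

For straight-line motion qE = qvB, so E = vB.
E = 7700 × 0.57 = 4400 V/m.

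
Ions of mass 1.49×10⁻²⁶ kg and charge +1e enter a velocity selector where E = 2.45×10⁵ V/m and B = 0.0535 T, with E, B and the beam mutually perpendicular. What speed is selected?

Straight-line motion ⇒ electric and magnetic forces cancel, so E = vB.
v = E/B = 2.45×10⁵/0.0535 = 4.58×10⁶ m/s.
The result is independent of the particle's charge and mass.

v = 4.58×10⁶ m/s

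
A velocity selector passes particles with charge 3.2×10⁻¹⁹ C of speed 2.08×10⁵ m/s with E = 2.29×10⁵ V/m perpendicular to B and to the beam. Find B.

Balance of forces in the selector: qE = qvB ⇒ B = E/v.
B = 2.29×10⁵/2.08×10⁵ = 1.10 T.

B = 1.10 T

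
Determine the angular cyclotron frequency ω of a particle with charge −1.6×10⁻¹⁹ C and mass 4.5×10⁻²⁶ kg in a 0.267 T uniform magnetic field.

ω = |q|B/m.
ω = (1.6×10⁻¹⁹)(0.267)/4.5×10⁻²⁶ ≈ 9.49×10⁵ rad/s.

ω ≈ 9.49×10⁵ rad/s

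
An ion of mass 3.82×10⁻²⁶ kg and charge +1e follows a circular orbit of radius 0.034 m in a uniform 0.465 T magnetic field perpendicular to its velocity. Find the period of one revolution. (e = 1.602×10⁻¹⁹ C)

T ≈ 3.22×10⁻⁶ s

The cyclotron period depends only on m, q, B: T = 2πm/(|q|B).
T = 2π(3.82×10⁻²⁶)/((1.602×10⁻¹⁹)(0.465)) ≈ 3.22×10⁻⁶ s.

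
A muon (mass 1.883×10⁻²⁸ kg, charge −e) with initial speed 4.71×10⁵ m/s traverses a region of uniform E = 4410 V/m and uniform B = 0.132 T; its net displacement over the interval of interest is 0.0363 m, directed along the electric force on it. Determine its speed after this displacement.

B does no work; ΔKE = |q|E d.
½mv_f² = ½mv₀² + |q|Ed = ½(1.883×10⁻²⁸)(4.71×10⁵)² + (1.602×10⁻¹⁹)(4410)(0.0363) ≈ 2.089×10⁻¹⁷ J + 2.565×10⁻¹⁷ J ≈ 4.653×10⁻¹⁷ J.
v_f = √(2·4.653×10⁻¹⁷/1.883×10⁻²⁸) ≈ 7.03×10⁵ m/s.

v_f ≈ 7.03×10⁵ m/s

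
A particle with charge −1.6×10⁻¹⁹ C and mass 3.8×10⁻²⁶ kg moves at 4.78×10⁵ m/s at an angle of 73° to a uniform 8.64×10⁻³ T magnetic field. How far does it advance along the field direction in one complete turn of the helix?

p ≈ 24.1 m

v∥ = v cosθ = 4.78×10⁵·cos73° ≈ 1.398×10⁵ m/s.
T = 2πm/(|q|B) = 2π(3.8×10⁻²⁶)/((1.6×10⁻¹⁹)(8.64×10⁻³)) ≈ 1.727×10⁻⁴ s.
pitch = v∥ T = (1.398×10⁵)(1.727×10⁻⁴) ≈ 24.1 m.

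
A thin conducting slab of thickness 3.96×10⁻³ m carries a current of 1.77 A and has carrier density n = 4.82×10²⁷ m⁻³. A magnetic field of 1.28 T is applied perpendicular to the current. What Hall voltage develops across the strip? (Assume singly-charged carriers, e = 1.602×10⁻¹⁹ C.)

V_H ≈ 7.41×10⁻⁷ V

V_H = IB/(n e t).
V_H = (1.77)(1.28)/((4.82×10²⁷)(1.602×10⁻¹⁹)(3.96×10⁻³)) ≈ 7.41×10⁻⁷ V.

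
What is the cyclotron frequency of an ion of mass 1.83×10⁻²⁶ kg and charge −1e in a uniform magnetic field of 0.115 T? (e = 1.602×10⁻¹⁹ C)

f ≈ 1.60×10⁵ Hz

f = |q|B/(2πm).
f = (1.602×10⁻¹⁹)(0.115)/(2π·1.83×10⁻²⁶) ≈ 1.60×10⁵ Hz.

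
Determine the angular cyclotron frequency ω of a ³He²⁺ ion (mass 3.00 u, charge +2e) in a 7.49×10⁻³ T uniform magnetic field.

ω = |q|B/m.
ω = (3.204×10⁻¹⁹)(7.49×10⁻³)/4.983×10⁻²⁷ ≈ 4.82×10⁵ rad/s.

ω ≈ 4.82×10⁵ rad/s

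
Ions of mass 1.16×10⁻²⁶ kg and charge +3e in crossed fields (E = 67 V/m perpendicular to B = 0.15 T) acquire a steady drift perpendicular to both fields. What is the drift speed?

v_d ≈ 450 m/s

The steady drift has the magnetic force balancing the electric force, so v_d = E/B.
v_d = 67/0.15 = 450 m/s.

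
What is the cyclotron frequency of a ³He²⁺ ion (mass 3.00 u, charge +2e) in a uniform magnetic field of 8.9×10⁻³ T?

f = |q|B/(2πm).
f = (3.204×10⁻¹⁹)(8.9×10⁻³)/(2π·4.983×10⁻²⁷) ≈ 9.1×10⁴ Hz.

f ≈ 9.1×10⁴ Hz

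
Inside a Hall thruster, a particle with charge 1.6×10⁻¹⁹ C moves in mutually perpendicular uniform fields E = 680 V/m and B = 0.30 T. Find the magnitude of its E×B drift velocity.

The steady drift has the magnetic force balancing the electric force, so v_d = E/B.
v_d = 680/0.30 = 2300 m/s.

v_d ≈ 2300 m/s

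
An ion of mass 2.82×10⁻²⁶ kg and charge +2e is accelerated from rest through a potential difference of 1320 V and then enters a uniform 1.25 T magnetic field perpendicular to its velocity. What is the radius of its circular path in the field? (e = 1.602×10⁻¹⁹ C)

Acceleration: |q|V = ½mv² ⇒ v = √(2|q|V/m) = √(2·3.204×10⁻¹⁹·1320/2.82×10⁻²⁶) ≈ 1.732×10⁵ m/s.
In the field: r = mv/(|q|B) = (2.82×10⁻²⁶)(1.732×10⁵)/((3.204×10⁻¹⁹)(1.25)) ≈ 0.0122 m.

r ≈ 0.0122 m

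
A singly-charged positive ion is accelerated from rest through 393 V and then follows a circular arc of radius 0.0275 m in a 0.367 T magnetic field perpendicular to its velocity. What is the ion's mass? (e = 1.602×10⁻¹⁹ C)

Combine |q|V = ½mv² and r = mv/(|q|B): eliminate v to get m = qB²r²/(2V).
m = (1.602×10⁻¹⁹)(0.367)²(0.0275)²/(2·393) ≈ 2.08×10⁻²⁶ kg.

m ≈ 2.08×10⁻²⁶ kg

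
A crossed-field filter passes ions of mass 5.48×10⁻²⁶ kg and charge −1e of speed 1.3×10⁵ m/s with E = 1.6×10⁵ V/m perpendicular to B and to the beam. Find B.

Balance of forces in the selector: qE = qvB ⇒ B = E/v.
B = 1.6×10⁵/1.3×10⁵ = 1.2 T.

B = 1.2 T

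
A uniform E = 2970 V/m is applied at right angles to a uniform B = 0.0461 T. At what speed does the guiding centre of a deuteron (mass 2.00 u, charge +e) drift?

The E×B drift speed is v_d = E/B.
v_d = 2970/0.0461 = 6.44×10⁴ m/s.

v_d ≈ 6.44×10⁴ m/s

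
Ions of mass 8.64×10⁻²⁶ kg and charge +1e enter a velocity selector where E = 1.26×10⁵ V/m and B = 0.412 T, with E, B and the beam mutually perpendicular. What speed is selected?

For undeflected motion the electric and magnetic forces balance: qE = qvB.
v = E/B = 1.26×10⁵/0.412 = 3.06×10⁵ m/s.

v = 3.06×10⁵ m/s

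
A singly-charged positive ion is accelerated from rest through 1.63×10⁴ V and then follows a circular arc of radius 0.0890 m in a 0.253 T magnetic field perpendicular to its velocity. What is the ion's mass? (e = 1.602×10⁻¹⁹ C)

Combine |q|V = ½mv² and r = mv/(|q|B): eliminate v to get m = qB²r²/(2V).
m = (1.602×10⁻¹⁹)(0.253)²(0.0890)²/(2·1.63×10⁴) ≈ 2.49×10⁻²⁷ kg.

m ≈ 2.49×10⁻²⁷ kg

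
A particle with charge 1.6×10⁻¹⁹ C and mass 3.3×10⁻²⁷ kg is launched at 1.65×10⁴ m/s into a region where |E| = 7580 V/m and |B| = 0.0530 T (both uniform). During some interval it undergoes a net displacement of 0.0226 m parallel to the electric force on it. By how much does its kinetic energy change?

The magnetic force is always ⟂ v and does no work; only the electric force changes KE.
ΔKE = F_E · d = |q|E d = (1.6×10⁻¹⁹)(7580)(0.0226) ≈ 2.74×10⁻¹⁷ J.

ΔKE ≈ 2.74×10⁻¹⁷ J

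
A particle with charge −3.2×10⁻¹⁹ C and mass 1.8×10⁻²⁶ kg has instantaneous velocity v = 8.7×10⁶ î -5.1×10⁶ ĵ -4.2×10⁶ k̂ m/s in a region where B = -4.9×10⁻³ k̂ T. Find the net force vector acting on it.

F ≈ (-8.00×10⁻¹⁵, -1.36×10⁻¹⁴, 0) N

v×B = (2.50×10⁴, 4.26×10⁴, 0) N/C.
F = q v×B = (−3.2×10⁻¹⁹ C)·(2.50×10⁴, 4.26×10⁴, 0) = (-8.00×10⁻¹⁵, -1.36×10⁻¹⁴, 0) N.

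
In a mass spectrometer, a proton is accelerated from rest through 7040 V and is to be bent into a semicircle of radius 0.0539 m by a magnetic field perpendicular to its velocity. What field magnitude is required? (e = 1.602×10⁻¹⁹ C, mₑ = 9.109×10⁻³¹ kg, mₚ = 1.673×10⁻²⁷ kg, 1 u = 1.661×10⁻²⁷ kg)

B ≈ 0.225 T

v = √(2|q|V/m) = √(2·1.602×10⁻¹⁹·7040/1.673×10⁻²⁷) ≈ 1.161×10⁶ m/s.
B = mv/(|q|r) = (1.673×10⁻²⁷)(1.161×10⁶)/((1.602×10⁻¹⁹)(0.0539)) ≈ 0.225 T.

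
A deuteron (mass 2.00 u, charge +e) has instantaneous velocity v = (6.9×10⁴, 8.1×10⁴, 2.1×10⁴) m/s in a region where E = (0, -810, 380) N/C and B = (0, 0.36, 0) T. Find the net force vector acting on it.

v×B = (-7560, 0, 2.48×10⁴) N/C.
E + v×B = (-7560, -810, 2.52×10⁴) N/C.
F = q(E + v×B) = (1.602×10⁻¹⁹ C)·(-7560, -810, 2.52×10⁴) = (-1.21×10⁻¹⁵, -1.30×10⁻¹⁶, 4.04×10⁻¹⁵) N.

F ≈ (-1.21×10⁻¹⁵, -1.30×10⁻¹⁶, 4.04×10⁻¹⁵) N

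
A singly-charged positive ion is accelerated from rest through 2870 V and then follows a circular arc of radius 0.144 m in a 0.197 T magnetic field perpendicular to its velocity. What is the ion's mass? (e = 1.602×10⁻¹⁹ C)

Combine |q|V = ½mv² and r = mv/(|q|B): eliminate v to get m = qB²r²/(2V).
m = (1.602×10⁻¹⁹)(0.197)²(0.144)²/(2·2870) ≈ 2.25×10⁻²⁶ kg.

m ≈ 2.25×10⁻²⁶ kg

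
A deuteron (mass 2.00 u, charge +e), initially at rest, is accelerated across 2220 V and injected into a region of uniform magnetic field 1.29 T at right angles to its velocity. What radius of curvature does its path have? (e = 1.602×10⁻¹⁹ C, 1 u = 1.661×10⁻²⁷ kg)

Acceleration: |q|V = ½mv² ⇒ v = √(2|q|V/m) = √(2·1.602×10⁻¹⁹·2220/3.322×10⁻²⁷) ≈ 4.627×10⁵ m/s.
In the field: r = mv/(|q|B) = (3.322×10⁻²⁷)(4.627×10⁵)/((1.602×10⁻¹⁹)(1.29)) ≈ 7.44×10⁻³ m.

r ≈ 7.44×10⁻³ m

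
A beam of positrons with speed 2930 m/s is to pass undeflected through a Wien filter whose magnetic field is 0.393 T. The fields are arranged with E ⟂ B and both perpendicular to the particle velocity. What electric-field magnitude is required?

E = 1150 V/m

For straight-line motion qE = qvB, so E = vB.
E = 2930 × 0.393 = 1150 V/m.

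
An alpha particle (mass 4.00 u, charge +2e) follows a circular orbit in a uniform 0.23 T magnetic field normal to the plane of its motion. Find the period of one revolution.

The cyclotron period depends only on m, q, B: T = 2πm/(|q|B).
T = 2π(6.644×10⁻²⁷)/((3.204×10⁻¹⁹)(0.23)) ≈ 5.7×10⁻⁷ s.

T ≈ 5.7×10⁻⁷ s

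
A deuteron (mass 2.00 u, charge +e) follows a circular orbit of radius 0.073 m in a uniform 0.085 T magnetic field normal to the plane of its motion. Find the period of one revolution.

The cyclotron period depends only on m, q, B: T = 2πm/(|q|B).
T = 2π(3.322×10⁻²⁷)/((1.602×10⁻¹⁹)(0.085)) ≈ 1.5×10⁻⁶ s.

T ≈ 1.5×10⁻⁶ s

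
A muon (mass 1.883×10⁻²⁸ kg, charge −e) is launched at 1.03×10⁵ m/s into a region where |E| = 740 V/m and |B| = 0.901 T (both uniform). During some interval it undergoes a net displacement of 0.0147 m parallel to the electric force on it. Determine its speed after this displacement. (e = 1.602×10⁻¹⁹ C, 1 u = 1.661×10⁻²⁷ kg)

B does no work; ΔKE = |q|E d.
½mv_f² = ½mv₀² + |q|Ed = ½(1.883×10⁻²⁸)(1.03×10⁵)² + (1.602×10⁻¹⁹)(740)(0.0147) ≈ 9.988×10⁻¹⁹ J + 1.743×10⁻¹⁸ J ≈ 2.741×10⁻¹⁸ J.
v_f = √(2·2.741×10⁻¹⁸/1.883×10⁻²⁸) ≈ 1.71×10⁵ m/s.

v_f ≈ 1.71×10⁵ m/s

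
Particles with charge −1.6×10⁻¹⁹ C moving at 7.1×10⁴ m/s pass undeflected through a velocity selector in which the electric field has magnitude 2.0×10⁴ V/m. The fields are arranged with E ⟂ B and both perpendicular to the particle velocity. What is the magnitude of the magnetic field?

B = 0.28 T

Balance of forces in the selector: qE = qvB ⇒ B = E/v.
B = 2.0×10⁴/7.1×10⁴ = 0.28 T.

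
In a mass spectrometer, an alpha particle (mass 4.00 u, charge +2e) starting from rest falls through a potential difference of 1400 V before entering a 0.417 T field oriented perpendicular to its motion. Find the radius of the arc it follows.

r ≈ 0.0183 m

Acceleration: |q|V = ½mv² ⇒ v = √(2|q|V/m) = √(2·3.204×10⁻¹⁹·1400/6.644×10⁻²⁷) ≈ 3.675×10⁵ m/s.
In the field: r = mv/(|q|B) = (6.644×10⁻²⁷)(3.675×10⁵)/((3.204×10⁻¹⁹)(0.417)) ≈ 0.0183 m.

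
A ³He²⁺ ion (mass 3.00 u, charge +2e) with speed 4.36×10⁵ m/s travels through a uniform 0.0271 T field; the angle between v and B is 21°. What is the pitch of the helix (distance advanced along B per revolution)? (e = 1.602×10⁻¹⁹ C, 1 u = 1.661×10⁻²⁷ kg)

v∥ = v cosθ = 4.36×10⁵·cos21° ≈ 4.070×10⁵ m/s.
T = 2πm/(|q|B) = 2π(4.983×10⁻²⁷)/((3.204×10⁻¹⁹)(0.0271)) ≈ 3.606×10⁻⁶ s.
pitch = v∥ T = (4.070×10⁵)(3.606×10⁻⁶) ≈ 1.47 m.

p ≈ 1.47 m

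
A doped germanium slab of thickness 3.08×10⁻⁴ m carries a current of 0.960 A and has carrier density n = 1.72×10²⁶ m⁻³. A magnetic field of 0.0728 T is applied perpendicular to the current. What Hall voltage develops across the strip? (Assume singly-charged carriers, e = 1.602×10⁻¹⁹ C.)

V_H = IB/(n e t).
V_H = (0.960)(0.0728)/((1.72×10²⁶)(1.602×10⁻¹⁹)(3.08×10⁻⁴)) ≈ 8.23×10⁻⁶ V.

V_H ≈ 8.23×10⁻⁶ V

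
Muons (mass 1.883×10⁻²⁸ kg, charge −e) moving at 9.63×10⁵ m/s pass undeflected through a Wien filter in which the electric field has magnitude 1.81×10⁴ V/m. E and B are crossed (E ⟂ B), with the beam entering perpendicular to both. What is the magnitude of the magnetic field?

Balance of forces in the selector: qE = qvB ⇒ B = E/v.
B = 1.81×10⁴/9.63×10⁵ = 0.0188 T.

B = 0.0188 T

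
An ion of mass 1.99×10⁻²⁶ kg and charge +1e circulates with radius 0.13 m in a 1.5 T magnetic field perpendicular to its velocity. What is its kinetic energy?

v = |q|Br/m, then KE = ½mv² = (qBr)²/(2m).
v = (1.602×10⁻¹⁹)(1.5)(0.13)/1.99×10⁻²⁶ ≈ 1.570×10⁶ m/s.
KE = ½(1.99×10⁻²⁶)(1.570×10⁶)² ≈ 2.5×10⁻¹⁴ J.

KE ≈ 2.5×10⁻¹⁴ J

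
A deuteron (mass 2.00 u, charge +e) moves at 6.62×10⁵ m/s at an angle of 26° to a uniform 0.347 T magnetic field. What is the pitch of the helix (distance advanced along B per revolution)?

v∥ = v cosθ = 6.62×10⁵·cos26° ≈ 5.950×10⁵ m/s.
T = 2πm/(|q|B) = 2π(3.322×10⁻²⁷)/((1.602×10⁻¹⁹)(0.347)) ≈ 3.755×10⁻⁷ s.
pitch = v∥ T = (5.950×10⁵)(3.755×10⁻⁷) ≈ 0.223 m.

p ≈ 0.223 m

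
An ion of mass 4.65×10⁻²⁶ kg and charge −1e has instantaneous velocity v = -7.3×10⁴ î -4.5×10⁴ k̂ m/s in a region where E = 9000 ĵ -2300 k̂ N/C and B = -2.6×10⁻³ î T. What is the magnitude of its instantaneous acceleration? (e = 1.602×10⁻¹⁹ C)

|a| ≈ 3.24×10¹⁰ m/s²

v×B = (0, 117, 0) N/C.
E + v×B = (0, 9120, -2300) N/C.
F = q(E + v×B) = (−1.602×10⁻¹⁹ C)·(0, 9120, -2300) = (0, -1.46×10⁻¹⁵, 3.68×10⁻¹⁶) N.
|a| = |F|/m = 1.506×10⁻¹⁵/4.65×10⁻²⁶ ≈ 3.24×10¹⁰ m/s².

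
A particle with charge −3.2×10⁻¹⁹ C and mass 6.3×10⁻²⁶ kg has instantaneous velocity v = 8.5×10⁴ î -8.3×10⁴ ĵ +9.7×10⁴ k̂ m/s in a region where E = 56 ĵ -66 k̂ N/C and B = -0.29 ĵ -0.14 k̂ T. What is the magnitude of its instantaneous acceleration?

v×B = (3.98×10⁴, 1.19×10⁴, -2.46×10⁴) N/C.
E + v×B = (3.98×10⁴, 1.20×10⁴, -2.47×10⁴) N/C.
F = q(E + v×B) = (−3.2×10⁻¹⁹ C)·(3.98×10⁴, 1.20×10⁴, -2.47×10⁴) = (-1.27×10⁻¹⁴, -3.83×10⁻¹⁵, 7.91×10⁻¹⁵) N.
|a| = |F|/m = 1.546×10⁻¹⁴/6.3×10⁻²⁶ ≈ 2.45×10¹¹ m/s².

|a| ≈ 2.45×10¹¹ m/s²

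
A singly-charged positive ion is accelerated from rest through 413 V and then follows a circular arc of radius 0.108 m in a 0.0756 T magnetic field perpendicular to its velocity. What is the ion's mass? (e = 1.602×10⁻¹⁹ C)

Combine |q|V = ½mv² and r = mv/(|q|B): eliminate v to get m = qB²r²/(2V).
m = (1.602×10⁻¹⁹)(0.0756)²(0.108)²/(2·413) ≈ 1.29×10⁻²⁶ kg.

m ≈ 1.29×10⁻²⁶ kg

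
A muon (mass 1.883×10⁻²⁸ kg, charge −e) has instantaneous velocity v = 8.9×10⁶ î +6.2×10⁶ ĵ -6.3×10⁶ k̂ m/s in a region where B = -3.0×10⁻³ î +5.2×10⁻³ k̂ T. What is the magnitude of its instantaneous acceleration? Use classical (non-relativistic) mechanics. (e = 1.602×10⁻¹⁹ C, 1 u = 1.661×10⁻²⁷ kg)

v×B = (3.22×10⁴, -2.74×10⁴, 1.86×10⁴) N/C.
F = q v×B = (−1.602×10⁻¹⁹ C)·(3.22×10⁴, -2.74×10⁴, 1.86×10⁴) = (-5.16×10⁻¹⁵, 4.39×10⁻¹⁵, -2.98×10⁻¹⁵) N.
|a| = |F|/m = 7.402×10⁻¹⁵/1.883×10⁻²⁸ ≈ 3.93×10¹³ m/s².

|a| ≈ 3.93×10¹³ m/s²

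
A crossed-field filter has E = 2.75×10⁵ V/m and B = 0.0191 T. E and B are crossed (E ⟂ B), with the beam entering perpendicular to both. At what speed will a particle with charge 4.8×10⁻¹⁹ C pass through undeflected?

v = 1.44×10⁷ m/s

For undeflected motion the electric and magnetic forces balance: qE = qvB.
v = E/B = 2.75×10⁵/0.0191 = 1.44×10⁷ m/s.
The result is independent of the particle's charge and mass.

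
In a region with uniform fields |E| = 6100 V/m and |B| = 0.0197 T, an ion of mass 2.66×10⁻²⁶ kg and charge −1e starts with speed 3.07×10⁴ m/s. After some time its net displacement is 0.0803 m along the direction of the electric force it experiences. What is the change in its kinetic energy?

The magnetic force is always ⟂ v and does no work; only the electric force changes KE.
ΔKE = F_E · d = |q|E d = (1.602×10⁻¹⁹)(6100)(0.0803) ≈ 7.85×10⁻¹⁷ J.

ΔKE ≈ 7.85×10⁻¹⁷ J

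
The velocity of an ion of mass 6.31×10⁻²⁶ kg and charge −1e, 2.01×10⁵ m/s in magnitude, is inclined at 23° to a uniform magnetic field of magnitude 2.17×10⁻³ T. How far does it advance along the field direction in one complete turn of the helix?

p ≈ 211 m

v∥ = v cosθ = 2.01×10⁵·cos23° ≈ 1.850×10⁵ m/s.
T = 2πm/(|q|B) = 2π(6.31×10⁻²⁶)/((1.602×10⁻¹⁹)(2.17×10⁻³)) ≈ 1.140×10⁻³ s.
pitch = v∥ T = (1.850×10⁵)(1.140×10⁻³) ≈ 211 m.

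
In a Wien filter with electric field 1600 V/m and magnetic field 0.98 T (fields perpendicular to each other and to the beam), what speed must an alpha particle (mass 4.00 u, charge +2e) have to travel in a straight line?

Straight-line motion ⇒ electric and magnetic forces cancel, so E = vB.
v = E/B = 1600/0.98 = 1600 m/s.
The result is independent of the particle's charge and mass.

v = 1600 m/s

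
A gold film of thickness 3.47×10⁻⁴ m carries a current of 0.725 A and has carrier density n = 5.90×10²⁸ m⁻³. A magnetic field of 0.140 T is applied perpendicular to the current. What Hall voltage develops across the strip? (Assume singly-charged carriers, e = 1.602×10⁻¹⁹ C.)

V_H ≈ 3.09×10⁻⁸ V

V_H = IB/(n e t).
V_H = (0.725)(0.140)/((5.90×10²⁸)(1.602×10⁻¹⁹)(3.47×10⁻⁴)) ≈ 3.09×10⁻⁸ V.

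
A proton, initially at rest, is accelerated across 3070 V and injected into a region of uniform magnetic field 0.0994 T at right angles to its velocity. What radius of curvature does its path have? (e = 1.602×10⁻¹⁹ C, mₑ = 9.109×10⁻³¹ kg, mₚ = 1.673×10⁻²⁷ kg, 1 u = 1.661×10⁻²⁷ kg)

r ≈ 0.0806 m

Acceleration: |q|V = ½mv² ⇒ v = √(2|q|V/m) = √(2·1.602×10⁻¹⁹·3070/1.673×10⁻²⁷) ≈ 7.668×10⁵ m/s.
In the field: r = mv/(|q|B) = (1.673×10⁻²⁷)(7.668×10⁵)/((1.602×10⁻¹⁹)(0.0994)) ≈ 0.0806 m.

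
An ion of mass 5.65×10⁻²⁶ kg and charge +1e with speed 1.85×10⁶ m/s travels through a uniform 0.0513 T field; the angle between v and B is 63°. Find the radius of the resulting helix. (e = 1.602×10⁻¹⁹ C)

v⊥ = v sinθ = 1.85×10⁶·sin63° ≈ 1.648×10⁶ m/s.
r = m v⊥/(|q|B) = (5.65×10⁻²⁶)(1.648×10⁶)/((1.602×10⁻¹⁹)(0.0513)) ≈ 11.3 m.

r ≈ 11.3 m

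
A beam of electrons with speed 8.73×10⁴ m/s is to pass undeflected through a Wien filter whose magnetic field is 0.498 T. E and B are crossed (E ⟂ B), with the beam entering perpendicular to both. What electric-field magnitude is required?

E = 4.35×10⁴ V/m

For straight-line motion qE = qvB, so E = vB.
E = 8.73×10⁴ × 0.498 = 4.35×10⁴ V/m.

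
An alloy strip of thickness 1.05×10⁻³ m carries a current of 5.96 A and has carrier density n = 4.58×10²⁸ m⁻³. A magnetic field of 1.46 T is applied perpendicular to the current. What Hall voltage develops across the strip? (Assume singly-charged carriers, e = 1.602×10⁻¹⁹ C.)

V_H ≈ 1.13×10⁻⁶ V

V_H = IB/(n e t).
V_H = (5.96)(1.46)/((4.58×10²⁸)(1.602×10⁻¹⁹)(1.05×10⁻³)) ≈ 1.13×10⁻⁶ V.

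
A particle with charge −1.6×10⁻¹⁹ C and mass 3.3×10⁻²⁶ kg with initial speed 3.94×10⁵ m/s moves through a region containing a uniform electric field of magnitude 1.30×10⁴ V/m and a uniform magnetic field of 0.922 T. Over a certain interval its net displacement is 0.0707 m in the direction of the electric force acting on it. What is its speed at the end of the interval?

B does no work; ΔKE = |q|E d.
½mv_f² = ½mv₀² + |q|Ed = ½(3.3×10⁻²⁶)(3.94×10⁵)² + (1.6×10⁻¹⁹)(1.30×10⁴)(0.0707) ≈ 2.561×10⁻¹⁵ J + 1.471×10⁻¹⁶ J ≈ 2.708×10⁻¹⁵ J.
v_f = √(2·2.708×10⁻¹⁵/3.3×10⁻²⁶) ≈ 4.05×10⁵ m/s.

v_f ≈ 4.05×10⁵ m/s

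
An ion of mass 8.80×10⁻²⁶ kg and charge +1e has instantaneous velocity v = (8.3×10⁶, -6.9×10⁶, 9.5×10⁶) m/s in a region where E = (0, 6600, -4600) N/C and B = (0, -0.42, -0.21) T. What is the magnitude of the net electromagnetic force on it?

v×B = (5.44×10⁶, 1.74×10⁶, -3.49×10⁶) N/C.
E + v×B = (5.44×10⁶, 1.75×10⁶, -3.49×10⁶) N/C.
F = q(E + v×B) = (1.602×10⁻¹⁹ C)·(5.44×10⁶, 1.75×10⁶, -3.49×10⁶) = (8.71×10⁻¹³, 2.80×10⁻¹³, -5.59×10⁻¹³) N.
|F| = 1.07×10⁻¹² N.

|F| ≈ 1.07×10⁻¹² N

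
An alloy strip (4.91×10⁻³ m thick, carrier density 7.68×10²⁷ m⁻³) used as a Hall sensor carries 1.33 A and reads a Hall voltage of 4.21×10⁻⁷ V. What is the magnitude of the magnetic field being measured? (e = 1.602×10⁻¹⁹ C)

B ≈ 1.91 T

From V_H = IB/(n e t), B = V_H n e t / I.
B = (4.21×10⁻⁷)(7.68×10²⁷)(1.602×10⁻¹⁹)(4.91×10⁻³)/1.33 ≈ 1.91 T.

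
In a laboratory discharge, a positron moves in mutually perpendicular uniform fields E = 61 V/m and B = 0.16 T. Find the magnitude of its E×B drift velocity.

The E×B drift speed is v_d = E/B.
v_d = 61/0.16 = 380 m/s.

v_d ≈ 380 m/s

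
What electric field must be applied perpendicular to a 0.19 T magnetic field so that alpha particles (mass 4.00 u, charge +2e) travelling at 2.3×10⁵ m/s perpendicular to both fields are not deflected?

E = 4.4×10⁴ V/m

For straight-line motion qE = qvB, so E = vB.
E = 2.3×10⁵ × 0.19 = 4.4×10⁴ V/m.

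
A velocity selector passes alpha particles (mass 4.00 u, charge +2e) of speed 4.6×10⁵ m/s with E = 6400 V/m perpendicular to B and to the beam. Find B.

Balance of forces in the selector: qE = qvB ⇒ B = E/v.
B = 6400/4.6×10⁵ = 0.014 T.

B = 0.014 T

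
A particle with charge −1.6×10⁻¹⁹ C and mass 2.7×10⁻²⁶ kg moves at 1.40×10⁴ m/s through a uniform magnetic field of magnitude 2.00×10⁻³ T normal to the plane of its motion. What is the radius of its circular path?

r ≈ 1.18 m

The magnetic force provides the centripetal force: |q|vB = mv²/r.
r = mv/(|q|B) = (2.7×10⁻²⁶)(1.40×10⁴)/((1.6×10⁻¹⁹)(2.00×10⁻³)) ≈ 1.18 m.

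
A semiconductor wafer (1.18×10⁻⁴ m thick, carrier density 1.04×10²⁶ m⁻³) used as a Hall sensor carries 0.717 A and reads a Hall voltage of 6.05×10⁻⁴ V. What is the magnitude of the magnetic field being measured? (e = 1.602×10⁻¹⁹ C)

B ≈ 1.66 T

From V_H = IB/(n e t), B = V_H n e t / I.
B = (6.05×10⁻⁴)(1.04×10²⁶)(1.602×10⁻¹⁹)(1.18×10⁻⁴)/0.717 ≈ 1.66 T.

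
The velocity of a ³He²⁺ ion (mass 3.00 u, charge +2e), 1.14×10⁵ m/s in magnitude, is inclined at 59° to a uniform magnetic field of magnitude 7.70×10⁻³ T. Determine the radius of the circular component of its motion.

v⊥ = v sinθ = 1.14×10⁵·sin59° ≈ 9.772×10⁴ m/s.
r = m v⊥/(|q|B) = (4.983×10⁻²⁷)(9.772×10⁴)/((3.204×10⁻¹⁹)(7.70×10⁻³)) ≈ 0.197 m.

r ≈ 0.197 m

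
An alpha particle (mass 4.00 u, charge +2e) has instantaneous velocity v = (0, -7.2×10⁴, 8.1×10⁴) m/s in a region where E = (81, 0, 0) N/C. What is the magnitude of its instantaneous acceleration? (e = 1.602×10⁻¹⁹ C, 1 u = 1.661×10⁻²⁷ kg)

|a| ≈ 3.91×10⁹ m/s²

Only an electric field acts, so F = qE = (3.204×10⁻¹⁹ C)·(81.0, 0, 0) = (2.60×10⁻¹⁷, 0, 0) N.
|a| = |F|/m = 2.595×10⁻¹⁷/6.644×10⁻²⁷ ≈ 3.91×10⁹ m/s².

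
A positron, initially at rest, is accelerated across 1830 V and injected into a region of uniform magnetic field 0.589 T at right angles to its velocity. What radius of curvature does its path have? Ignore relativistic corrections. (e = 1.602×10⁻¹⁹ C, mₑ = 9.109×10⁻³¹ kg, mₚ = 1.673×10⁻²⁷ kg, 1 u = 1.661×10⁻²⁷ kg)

r ≈ 2.45×10⁻⁴ m

Acceleration: |q|V = ½mv² ⇒ v = √(2|q|V/m) = √(2·1.602×10⁻¹⁹·1830/9.109×10⁻³¹) ≈ 2.537×10⁷ m/s.
In the field: r = mv/(|q|B) = (9.109×10⁻³¹)(2.537×10⁷)/((1.602×10⁻¹⁹)(0.589)) ≈ 2.45×10⁻⁴ m.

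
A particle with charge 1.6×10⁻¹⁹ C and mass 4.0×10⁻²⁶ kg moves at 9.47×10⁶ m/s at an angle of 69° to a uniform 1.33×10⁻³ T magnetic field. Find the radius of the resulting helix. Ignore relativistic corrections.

v⊥ = v sinθ = 9.47×10⁶·sin69° ≈ 8.841×10⁶ m/s.
r = m v⊥/(|q|B) = (4.0×10⁻²⁶)(8.841×10⁶)/((1.6×10⁻¹⁹)(1.33×10⁻³)) ≈ 1660 m.

r ≈ 1660 m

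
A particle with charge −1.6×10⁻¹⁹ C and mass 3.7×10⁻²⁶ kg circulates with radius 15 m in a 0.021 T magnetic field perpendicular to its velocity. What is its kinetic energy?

v = |q|Br/m, then KE = ½mv² = (qBr)²/(2m).
v = (1.6×10⁻¹⁹)(0.021)(15)/3.7×10⁻²⁶ ≈ 1.362×10⁶ m/s.
KE = ½(3.7×10⁻²⁶)(1.362×10⁶)² ≈ 3.4×10⁻¹⁴ J.

KE ≈ 3.4×10⁻¹⁴ J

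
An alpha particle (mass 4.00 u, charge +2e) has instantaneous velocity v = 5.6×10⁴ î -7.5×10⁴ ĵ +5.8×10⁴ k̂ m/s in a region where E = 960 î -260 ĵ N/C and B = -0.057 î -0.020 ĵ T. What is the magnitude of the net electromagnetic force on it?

|F| ≈ 2.18×10⁻¹⁵ N

v×B = (1160, -3310, -5400) N/C.
E + v×B = (2120, -3570, -5400) N/C.
F = q(E + v×B) = (3.204×10⁻¹⁹ C)·(2120, -3570, -5400) = (6.79×10⁻¹⁶, -1.14×10⁻¹⁵, -1.73×10⁻¹⁵) N.
|F| = 2.18×10⁻¹⁵ N.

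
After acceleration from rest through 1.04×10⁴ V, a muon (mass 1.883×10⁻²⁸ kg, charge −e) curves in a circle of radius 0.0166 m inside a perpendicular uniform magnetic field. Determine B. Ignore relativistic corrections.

v = √(2|q|V/m) = √(2·1.602×10⁻¹⁹·1.04×10⁴/1.883×10⁻²⁸) ≈ 4.207×10⁶ m/s.
B = mv/(|q|r) = (1.883×10⁻²⁸)(4.207×10⁶)/((1.602×10⁻¹⁹)(0.0166)) ≈ 0.298 T.

B ≈ 0.298 T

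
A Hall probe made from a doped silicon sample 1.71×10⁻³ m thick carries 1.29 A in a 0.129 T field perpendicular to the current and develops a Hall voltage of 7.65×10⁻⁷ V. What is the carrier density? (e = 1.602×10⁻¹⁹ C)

From V_H = IB/(n e t), n = IB/(V_H e t).
n = (1.29)(0.129)/((7.65×10⁻⁷)(1.602×10⁻¹⁹)(1.71×10⁻³)) ≈ 7.94×10²⁶ m⁻³.

n ≈ 7.94×10²⁶ m⁻³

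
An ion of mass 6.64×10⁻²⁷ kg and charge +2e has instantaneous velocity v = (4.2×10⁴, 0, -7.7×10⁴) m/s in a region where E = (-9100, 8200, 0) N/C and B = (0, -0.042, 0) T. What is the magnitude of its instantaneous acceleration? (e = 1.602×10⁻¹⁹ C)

v×B = (-3230, 0, -1760) N/C.
E + v×B = (-1.23×10⁴, 8200, -1760) N/C.
F = q(E + v×B) = (3.204×10⁻¹⁹ C)·(-1.23×10⁴, 8200, -1760) = (-3.95×10⁻¹⁵, 2.63×10⁻¹⁵, -5.65×10⁻¹⁶) N.
|a| = |F|/m = 4.779×10⁻¹⁵/6.64×10⁻²⁷ ≈ 7.20×10¹¹ m/s².

|a| ≈ 7.20×10¹¹ m/s²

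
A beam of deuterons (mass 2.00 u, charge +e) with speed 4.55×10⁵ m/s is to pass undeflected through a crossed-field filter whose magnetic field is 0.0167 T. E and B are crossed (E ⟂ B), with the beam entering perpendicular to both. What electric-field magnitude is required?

E = 7600 V/m

For straight-line motion qE = qvB, so E = vB.
E = 4.55×10⁵ × 0.0167 = 7600 V/m.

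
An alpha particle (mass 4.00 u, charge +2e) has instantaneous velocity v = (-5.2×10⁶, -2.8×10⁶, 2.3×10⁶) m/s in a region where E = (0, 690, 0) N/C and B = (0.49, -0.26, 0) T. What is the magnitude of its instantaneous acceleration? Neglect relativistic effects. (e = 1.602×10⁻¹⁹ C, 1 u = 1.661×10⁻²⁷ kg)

v×B = (5.98×10⁵, 1.13×10⁶, 2.72×10⁶) N/C.
E + v×B = (5.98×10⁵, 1.13×10⁶, 2.72×10⁶) N/C.
F = q(E + v×B) = (3.204×10⁻¹⁹ C)·(5.98×10⁵, 1.13×10⁶, 2.72×10⁶) = (1.92×10⁻¹³, 3.61×10⁻¹³, 8.73×10⁻¹³) N.
|a| = |F|/m = 9.638×10⁻¹³/6.644×10⁻²⁷ ≈ 1.45×10¹⁴ m/s².

|a| ≈ 1.45×10¹⁴ m/s²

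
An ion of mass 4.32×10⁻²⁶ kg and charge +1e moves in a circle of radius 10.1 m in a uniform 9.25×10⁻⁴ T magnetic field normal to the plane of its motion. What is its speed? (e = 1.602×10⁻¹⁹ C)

v ≈ 3.46×10⁴ m/s

From |q|vB = mv²/r, v = |q|Br/m.
v = (1.602×10⁻¹⁹)(9.25×10⁻⁴)(10.1)/4.32×10⁻²⁶ ≈ 3.46×10⁴ m/s.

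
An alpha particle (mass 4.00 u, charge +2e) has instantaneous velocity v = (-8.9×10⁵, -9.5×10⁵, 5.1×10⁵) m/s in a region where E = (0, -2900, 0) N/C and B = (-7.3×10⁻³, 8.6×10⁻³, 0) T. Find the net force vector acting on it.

v×B = (-4390, -3720, -1.46×10⁴) N/C.
E + v×B = (-4390, -6620, -1.46×10⁴) N/C.
F = q(E + v×B) = (3.204×10⁻¹⁹ C)·(-4390, -6620, -1.46×10⁴) = (-1.41×10⁻¹⁵, -2.12×10⁻¹⁵, -4.67×10⁻¹⁵) N.

F ≈ (-1.41×10⁻¹⁵, -2.12×10⁻¹⁵, -4.67×10⁻¹⁵) N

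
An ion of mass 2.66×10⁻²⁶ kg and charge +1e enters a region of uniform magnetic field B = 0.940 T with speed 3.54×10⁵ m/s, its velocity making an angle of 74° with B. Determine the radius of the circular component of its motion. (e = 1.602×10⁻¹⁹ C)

r ≈ 0.0601 m

v⊥ = v sinθ = 3.54×10⁵·sin74° ≈ 3.403×10⁵ m/s.
r = m v⊥/(|q|B) = (2.66×10⁻²⁶)(3.403×10⁵)/((1.602×10⁻¹⁹)(0.940)) ≈ 0.0601 m.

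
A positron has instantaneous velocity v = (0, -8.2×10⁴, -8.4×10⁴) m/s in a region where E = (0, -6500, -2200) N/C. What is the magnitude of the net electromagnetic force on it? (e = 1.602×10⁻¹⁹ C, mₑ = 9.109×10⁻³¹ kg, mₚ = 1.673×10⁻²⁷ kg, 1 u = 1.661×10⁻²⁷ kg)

Only an electric field acts, so F = qE = (1.602×10⁻¹⁹ C)·(0, -6500, -2200) = (0, -1.04×10⁻¹⁵, -3.52×10⁻¹⁶) N.
|F| = 1.10×10⁻¹⁵ N.

|F| ≈ 1.10×10⁻¹⁵ N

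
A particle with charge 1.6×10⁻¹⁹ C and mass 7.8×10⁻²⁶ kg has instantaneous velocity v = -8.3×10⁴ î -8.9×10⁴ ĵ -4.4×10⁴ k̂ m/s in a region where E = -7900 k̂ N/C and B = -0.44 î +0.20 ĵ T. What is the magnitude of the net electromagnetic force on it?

v×B = (8800, 1.94×10⁴, -5.58×10⁴) N/C.
E + v×B = (8800, 1.94×10⁴, -6.37×10⁴) N/C.
F = q(E + v×B) = (1.6×10⁻¹⁹ C)·(8800, 1.94×10⁴, -6.37×10⁴) = (1.41×10⁻¹⁵, 3.10×10⁻¹⁵, -1.02×10⁻¹⁴) N.
|F| = 1.07×10⁻¹⁴ N.

|F| ≈ 1.07×10⁻¹⁴ N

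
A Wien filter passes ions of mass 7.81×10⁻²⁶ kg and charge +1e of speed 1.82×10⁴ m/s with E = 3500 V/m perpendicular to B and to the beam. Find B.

Balance of forces in the selector: qE = qvB ⇒ B = E/v.
B = 3500/1.82×10⁴ = 0.192 T.

B = 0.192 T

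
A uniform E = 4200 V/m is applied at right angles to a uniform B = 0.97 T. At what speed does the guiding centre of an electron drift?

v_d ≈ 4300 m/s

The steady drift has the magnetic force balancing the electric force, so v_d = E/B.
v_d = 4200/0.97 = 4300 m/s.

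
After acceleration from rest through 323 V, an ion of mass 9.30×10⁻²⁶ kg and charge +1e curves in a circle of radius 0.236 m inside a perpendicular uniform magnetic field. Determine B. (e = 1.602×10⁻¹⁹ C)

B ≈ 0.0821 T

v = √(2|q|V/m) = √(2·1.602×10⁻¹⁹·323/9.30×10⁻²⁶) ≈ 3.336×10⁴ m/s.
B = mv/(|q|r) = (9.30×10⁻²⁶)(3.336×10⁴)/((1.602×10⁻¹⁹)(0.236)) ≈ 0.0821 T.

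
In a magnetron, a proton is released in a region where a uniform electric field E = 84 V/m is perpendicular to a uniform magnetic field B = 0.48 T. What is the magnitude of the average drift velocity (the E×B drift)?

In crossed fields the guiding centre drifts at v_d = |E×B|/B² = E/B, independent of charge and mass.
v_d = 84/0.48 = 180 m/s.

v_d ≈ 180 m/s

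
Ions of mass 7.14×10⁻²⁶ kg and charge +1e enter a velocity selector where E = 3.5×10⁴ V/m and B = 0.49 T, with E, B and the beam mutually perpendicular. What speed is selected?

v = 7.1×10⁴ m/s

Straight-line motion ⇒ electric and magnetic forces cancel, so E = vB.
v = E/B = 3.5×10⁴/0.49 = 7.1×10⁴ m/s.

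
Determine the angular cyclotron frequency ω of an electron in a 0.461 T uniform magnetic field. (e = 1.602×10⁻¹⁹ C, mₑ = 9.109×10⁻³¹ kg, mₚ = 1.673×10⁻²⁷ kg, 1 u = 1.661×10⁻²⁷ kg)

ω = |q|B/m.
ω = (1.602×10⁻¹⁹)(0.461)/9.109×10⁻³¹ ≈ 8.11×10¹⁰ rad/s.

ω ≈ 8.11×10¹⁰ rad/s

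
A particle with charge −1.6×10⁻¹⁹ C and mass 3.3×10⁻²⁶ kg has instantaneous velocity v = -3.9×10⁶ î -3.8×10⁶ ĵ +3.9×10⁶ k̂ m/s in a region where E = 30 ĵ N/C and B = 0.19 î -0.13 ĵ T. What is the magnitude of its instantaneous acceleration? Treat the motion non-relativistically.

v×B = (5.07×10⁵, 7.41×10⁵, 1.23×10⁶) N/C.
E + v×B = (5.07×10⁵, 7.41×10⁵, 1.23×10⁶) N/C.
F = q(E + v×B) = (−1.6×10⁻¹⁹ C)·(5.07×10⁵, 7.41×10⁵, 1.23×10⁶) = (-8.11×10⁻¹⁴, -1.19×10⁻¹³, -1.97×10⁻¹³) N.
|a| = |F|/m = 2.435×10⁻¹³/3.3×10⁻²⁶ ≈ 7.38×10¹² m/s².

|a| ≈ 7.38×10¹² m/s²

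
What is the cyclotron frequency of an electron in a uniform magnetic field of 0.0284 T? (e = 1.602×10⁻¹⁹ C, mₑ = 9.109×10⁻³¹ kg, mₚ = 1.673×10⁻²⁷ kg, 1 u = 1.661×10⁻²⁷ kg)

f = |q|B/(2πm).
f = (1.602×10⁻¹⁹)(0.0284)/(2π·9.109×10⁻³¹) ≈ 7.95×10⁸ Hz.

f ≈ 7.95×10⁸ Hz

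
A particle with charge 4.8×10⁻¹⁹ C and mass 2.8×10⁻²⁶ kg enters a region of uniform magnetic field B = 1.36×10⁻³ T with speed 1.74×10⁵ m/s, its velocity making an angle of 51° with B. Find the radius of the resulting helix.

r ≈ 5.80 m

v⊥ = v sinθ = 1.74×10⁵·sin51° ≈ 1.352×10⁵ m/s.
r = m v⊥/(|q|B) = (2.8×10⁻²⁶)(1.352×10⁵)/((4.8×10⁻¹⁹)(1.36×10⁻³)) ≈ 5.80 m.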